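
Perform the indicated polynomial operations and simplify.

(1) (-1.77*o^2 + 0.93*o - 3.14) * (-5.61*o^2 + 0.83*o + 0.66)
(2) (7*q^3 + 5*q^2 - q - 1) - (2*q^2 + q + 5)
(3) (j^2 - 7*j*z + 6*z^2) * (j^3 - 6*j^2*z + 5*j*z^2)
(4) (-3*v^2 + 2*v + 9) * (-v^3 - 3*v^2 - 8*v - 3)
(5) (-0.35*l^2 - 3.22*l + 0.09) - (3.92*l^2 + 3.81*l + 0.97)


(1) = 9.9297*o^4 - 6.6864*o^3 + 17.2191*o^2 - 1.9924*o - 2.0724
(2) = 7*q^3 + 3*q^2 - 2*q - 6
(3) = j^5 - 13*j^4*z + 53*j^3*z^2 - 71*j^2*z^3 + 30*j*z^4
(4) = 3*v^5 + 7*v^4 + 9*v^3 - 34*v^2 - 78*v - 27
(5) = -4.27*l^2 - 7.03*l - 0.88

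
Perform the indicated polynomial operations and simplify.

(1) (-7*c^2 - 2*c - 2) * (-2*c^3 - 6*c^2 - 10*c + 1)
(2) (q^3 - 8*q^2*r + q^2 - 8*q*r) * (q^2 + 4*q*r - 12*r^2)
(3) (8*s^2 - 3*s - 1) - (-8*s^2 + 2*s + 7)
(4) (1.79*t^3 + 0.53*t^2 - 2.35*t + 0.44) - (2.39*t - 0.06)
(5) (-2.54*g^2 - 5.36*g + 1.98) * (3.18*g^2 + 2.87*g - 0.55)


(1) = 14*c^5 + 46*c^4 + 86*c^3 + 25*c^2 + 18*c - 2
(2) = q^5 - 4*q^4*r + q^4 - 44*q^3*r^2 - 4*q^3*r + 96*q^2*r^3 - 44*q^2*r^2 + 96*q*r^3
(3) = 16*s^2 - 5*s - 8
(4) = 1.79*t^3 + 0.53*t^2 - 4.74*t + 0.5
(5) = -8.0772*g^4 - 24.3346*g^3 - 7.6898*g^2 + 8.6306*g - 1.089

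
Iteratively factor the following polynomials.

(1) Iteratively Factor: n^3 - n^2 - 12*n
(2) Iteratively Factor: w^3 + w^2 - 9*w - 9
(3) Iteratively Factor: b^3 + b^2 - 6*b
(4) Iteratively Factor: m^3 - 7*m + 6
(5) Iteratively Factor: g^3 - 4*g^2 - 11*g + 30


(1) = (n + 3)*(n^2 - 4*n) = (n - 4)*(n + 3)*(n)
(2) = (w + 1)*(w^2 - 9) = (w + 1)*(w + 3)*(w - 3)
(3) = (b - 2)*(b^2 + 3*b) = (b - 2)*(b + 3)*(b)
(4) = (m - 1)*(m^2 + m - 6) = (m - 1)*(m + 3)*(m - 2)
(5) = (g + 3)*(g^2 - 7*g + 10) = (g - 2)*(g + 3)*(g - 5)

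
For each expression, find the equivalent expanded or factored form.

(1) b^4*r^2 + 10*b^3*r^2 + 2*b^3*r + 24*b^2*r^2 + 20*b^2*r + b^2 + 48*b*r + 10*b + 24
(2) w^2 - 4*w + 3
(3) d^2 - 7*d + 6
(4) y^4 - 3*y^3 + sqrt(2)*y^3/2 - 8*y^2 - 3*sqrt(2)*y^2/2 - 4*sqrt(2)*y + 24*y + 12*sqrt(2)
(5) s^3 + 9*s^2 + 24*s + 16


(1) = (b + 4)*(b + 6)*(b*r + 1)^2
(2) = (w - 3)*(w - 1)
(3) = (d - 6)*(d - 1)
(4) = (y - 3)*(y - 2*sqrt(2))*(y + sqrt(2)/2)*(y + 2*sqrt(2))
(5) = (s + 1)*(s + 4)^2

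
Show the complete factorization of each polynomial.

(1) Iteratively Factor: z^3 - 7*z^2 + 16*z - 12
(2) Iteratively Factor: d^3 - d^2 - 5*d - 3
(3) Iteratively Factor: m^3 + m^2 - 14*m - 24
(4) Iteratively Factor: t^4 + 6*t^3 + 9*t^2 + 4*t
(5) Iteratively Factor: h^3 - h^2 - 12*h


(1) = (z - 3)*(z^2 - 4*z + 4) = (z - 3)*(z - 2)*(z - 2)
(2) = (d + 1)*(d^2 - 2*d - 3) = (d - 3)*(d + 1)*(d + 1)
(3) = (m + 3)*(m^2 - 2*m - 8) = (m - 4)*(m + 3)*(m + 2)
(4) = (t + 1)*(t^3 + 5*t^2 + 4*t) = (t + 1)^2*(t^2 + 4*t) = t*(t + 1)^2*(t + 4)
(5) = (h)*(h^2 - h - 12) = h*(h - 4)*(h + 3)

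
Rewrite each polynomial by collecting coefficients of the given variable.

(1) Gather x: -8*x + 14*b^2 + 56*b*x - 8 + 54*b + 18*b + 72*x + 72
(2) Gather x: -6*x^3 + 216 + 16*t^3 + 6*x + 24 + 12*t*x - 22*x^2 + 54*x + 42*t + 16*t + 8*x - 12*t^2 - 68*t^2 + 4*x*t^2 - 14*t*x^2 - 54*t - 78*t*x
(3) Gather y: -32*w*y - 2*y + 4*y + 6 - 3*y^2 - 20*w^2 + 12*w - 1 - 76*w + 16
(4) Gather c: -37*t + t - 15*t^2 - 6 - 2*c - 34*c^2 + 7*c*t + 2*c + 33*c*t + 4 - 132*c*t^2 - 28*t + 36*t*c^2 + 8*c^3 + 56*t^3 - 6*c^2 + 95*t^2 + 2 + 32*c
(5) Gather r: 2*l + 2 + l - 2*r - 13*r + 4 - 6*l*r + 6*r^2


(1) = 14*b^2 + 72*b + x*(56*b + 64) + 64
(2) = 16*t^3 - 80*t^2 + 4*t - 6*x^3 + x^2*(-14*t - 22) + x*(4*t^2 - 66*t + 68) + 240
(3) = -20*w^2 - 64*w - 3*y^2 + y*(2 - 32*w) + 21
(4) = 8*c^3 + c^2*(36*t - 40) + c*(-132*t^2 + 40*t + 32) + 56*t^3 + 80*t^2 - 64*t
(5) = 3*l + 6*r^2 + r*(-6*l - 15) + 6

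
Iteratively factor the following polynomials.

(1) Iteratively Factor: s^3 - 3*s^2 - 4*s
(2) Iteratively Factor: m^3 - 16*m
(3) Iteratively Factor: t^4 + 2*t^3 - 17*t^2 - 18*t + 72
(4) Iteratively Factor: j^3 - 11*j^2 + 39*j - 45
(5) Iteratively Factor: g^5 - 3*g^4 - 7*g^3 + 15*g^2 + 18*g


(1) = (s + 1)*(s^2 - 4*s) = (s - 4)*(s + 1)*(s)
(2) = (m - 4)*(m^2 + 4*m) = (m - 4)*(m + 4)*(m)
(3) = (t - 3)*(t^3 + 5*t^2 - 2*t - 24) = (t - 3)*(t - 2)*(t^2 + 7*t + 12) = (t - 3)*(t - 2)*(t + 3)*(t + 4)
(4) = (j - 3)*(j^2 - 8*j + 15) = (j - 5)*(j - 3)*(j - 3)
(5) = (g - 3)*(g^4 - 7*g^2 - 6*g) = (g - 3)^2*(g^3 + 3*g^2 + 2*g) = g*(g - 3)^2*(g^2 + 3*g + 2) = g*(g - 3)^2*(g + 1)*(g + 2)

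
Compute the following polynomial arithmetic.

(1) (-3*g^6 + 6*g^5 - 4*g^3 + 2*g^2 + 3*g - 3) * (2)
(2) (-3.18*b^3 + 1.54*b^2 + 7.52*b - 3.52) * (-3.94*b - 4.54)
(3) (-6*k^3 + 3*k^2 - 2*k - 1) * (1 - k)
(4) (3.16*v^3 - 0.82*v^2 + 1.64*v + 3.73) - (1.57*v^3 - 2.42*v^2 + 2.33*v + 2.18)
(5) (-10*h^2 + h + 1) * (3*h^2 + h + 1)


(1) = -6*g^6 + 12*g^5 - 8*g^3 + 4*g^2 + 6*g - 6
(2) = 12.5292*b^4 + 8.3696*b^3 - 36.6204*b^2 - 20.272*b + 15.9808
(3) = 6*k^4 - 9*k^3 + 5*k^2 - k - 1
(4) = 1.59*v^3 + 1.6*v^2 - 0.69*v + 1.55
(5) = -30*h^4 - 7*h^3 - 6*h^2 + 2*h + 1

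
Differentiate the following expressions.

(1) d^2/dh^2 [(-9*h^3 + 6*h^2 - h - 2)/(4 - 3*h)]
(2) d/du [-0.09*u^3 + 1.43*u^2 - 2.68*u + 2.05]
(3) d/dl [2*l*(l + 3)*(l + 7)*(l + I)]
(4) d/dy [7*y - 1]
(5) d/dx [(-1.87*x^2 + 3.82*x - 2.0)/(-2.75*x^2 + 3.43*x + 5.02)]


(1) = 6*(27*h^3 - 108*h^2 + 144*h - 22)/(27*h^3 - 108*h^2 + 144*h - 64)
(2) = -0.27*u^2 + 2.86*u - 2.68
(3) = 8*l^3 + l^2*(60 + 6*I) + l*(84 + 40*I) + 42*I
(4) = 7
(5) = (4.0909*x^2 - 29.7748*x + 26.0364)/(7.5625*x^4 - 18.865*x^3 - 15.8451*x^2 + 34.4372*x + 25.2004)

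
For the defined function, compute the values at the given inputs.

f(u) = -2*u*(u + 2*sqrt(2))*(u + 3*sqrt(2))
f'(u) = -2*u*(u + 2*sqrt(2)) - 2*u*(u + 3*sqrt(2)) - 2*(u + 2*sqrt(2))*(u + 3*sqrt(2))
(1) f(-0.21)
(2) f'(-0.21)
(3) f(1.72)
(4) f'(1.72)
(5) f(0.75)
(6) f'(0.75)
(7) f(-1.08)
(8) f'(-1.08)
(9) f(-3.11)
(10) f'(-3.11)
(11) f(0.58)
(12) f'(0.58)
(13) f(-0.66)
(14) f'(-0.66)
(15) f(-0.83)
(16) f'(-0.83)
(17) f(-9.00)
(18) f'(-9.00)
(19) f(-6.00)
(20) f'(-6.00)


(1) = 4.43
(2) = -18.32
(3) = -93.29
(4) = -90.40
(5) = -26.80
(6) = -48.59
(7) = 11.94
(8) = -0.45
(9) = -1.98
(10) = 5.93
(11) = -19.07
(12) = -42.42
(13) = 10.25
(14) = -7.95
(15) = 11.32
(16) = -4.66
(17) = 528.49
(18) = -255.44
(19) = 66.88
(20) = -70.29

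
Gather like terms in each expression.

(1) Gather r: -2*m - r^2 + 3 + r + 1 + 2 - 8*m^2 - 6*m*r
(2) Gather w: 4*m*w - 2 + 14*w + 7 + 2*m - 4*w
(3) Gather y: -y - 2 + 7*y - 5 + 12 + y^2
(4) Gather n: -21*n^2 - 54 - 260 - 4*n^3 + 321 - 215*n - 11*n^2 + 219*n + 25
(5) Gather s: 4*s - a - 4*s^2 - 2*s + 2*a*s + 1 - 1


(1) = -8*m^2 - 2*m - r^2 + r*(1 - 6*m) + 6
(2) = 2*m + w*(4*m + 10) + 5
(3) = y^2 + 6*y + 5
(4) = -4*n^3 - 32*n^2 + 4*n + 32
(5) = -a - 4*s^2 + s*(2*a + 2)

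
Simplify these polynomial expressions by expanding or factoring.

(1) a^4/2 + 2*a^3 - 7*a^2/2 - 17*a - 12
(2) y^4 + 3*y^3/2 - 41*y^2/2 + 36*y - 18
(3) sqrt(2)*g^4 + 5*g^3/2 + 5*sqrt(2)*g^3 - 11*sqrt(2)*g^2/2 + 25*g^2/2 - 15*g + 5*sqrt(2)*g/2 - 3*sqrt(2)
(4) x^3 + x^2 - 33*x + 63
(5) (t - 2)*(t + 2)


(1) = (a/2 + 1)*(a - 3)*(a + 1)*(a + 4)
(2) = (y - 2)*(y - 3/2)*(y - 1)*(y + 6)
(3) = (g - 1)*(g + 6)*(g + sqrt(2))*(sqrt(2)*g + 1/2)
(4) = (x - 3)^2*(x + 7)
(5) = t^2 - 4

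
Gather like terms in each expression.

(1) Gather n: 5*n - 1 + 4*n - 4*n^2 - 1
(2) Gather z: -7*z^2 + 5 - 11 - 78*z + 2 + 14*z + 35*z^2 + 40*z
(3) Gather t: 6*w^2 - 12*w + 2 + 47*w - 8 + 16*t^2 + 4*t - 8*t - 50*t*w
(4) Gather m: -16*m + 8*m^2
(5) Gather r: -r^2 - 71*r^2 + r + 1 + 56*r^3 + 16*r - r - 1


(1) = -4*n^2 + 9*n - 2
(2) = 28*z^2 - 24*z - 4
(3) = 16*t^2 + t*(-50*w - 4) + 6*w^2 + 35*w - 6
(4) = 8*m^2 - 16*m
(5) = 56*r^3 - 72*r^2 + 16*r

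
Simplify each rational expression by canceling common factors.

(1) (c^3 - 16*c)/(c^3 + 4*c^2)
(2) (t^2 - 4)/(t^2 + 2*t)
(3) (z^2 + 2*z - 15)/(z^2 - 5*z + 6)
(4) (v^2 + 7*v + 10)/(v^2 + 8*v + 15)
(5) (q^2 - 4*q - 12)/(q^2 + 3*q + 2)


(1) = (c - 4)/c
(2) = (t - 2)/t
(3) = (z + 5)/(z - 2)
(4) = (v + 2)/(v + 3)
(5) = (q - 6)/(q + 1)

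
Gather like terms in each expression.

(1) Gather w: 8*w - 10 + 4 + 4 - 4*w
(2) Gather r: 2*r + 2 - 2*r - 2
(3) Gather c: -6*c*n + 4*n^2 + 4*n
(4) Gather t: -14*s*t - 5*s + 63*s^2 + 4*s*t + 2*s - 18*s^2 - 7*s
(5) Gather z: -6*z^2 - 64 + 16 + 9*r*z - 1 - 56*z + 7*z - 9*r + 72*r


(1) = 4*w - 2
(2) = 0
(3) = -6*c*n + 4*n^2 + 4*n
(4) = 45*s^2 - 10*s*t - 10*s
(5) = 63*r - 6*z^2 + z*(9*r - 49) - 49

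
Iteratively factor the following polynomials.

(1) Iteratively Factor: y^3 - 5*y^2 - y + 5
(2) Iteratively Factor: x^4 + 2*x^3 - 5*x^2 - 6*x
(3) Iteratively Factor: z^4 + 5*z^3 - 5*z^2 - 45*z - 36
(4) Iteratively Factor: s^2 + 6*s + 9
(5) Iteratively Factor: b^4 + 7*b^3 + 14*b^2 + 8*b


(1) = (y - 5)*(y^2 - 1) = (y - 5)*(y - 1)*(y + 1)
(2) = (x - 2)*(x^3 + 4*x^2 + 3*x) = (x - 2)*(x + 1)*(x^2 + 3*x) = (x - 2)*(x + 1)*(x + 3)*(x)
(3) = (z + 1)*(z^3 + 4*z^2 - 9*z - 36) = (z - 3)*(z + 1)*(z^2 + 7*z + 12) = (z - 3)*(z + 1)*(z + 3)*(z + 4)
(4) = (s + 3)*(s + 3)
(5) = (b + 1)*(b^3 + 6*b^2 + 8*b) = (b + 1)*(b + 4)*(b^2 + 2*b) = (b + 1)*(b + 2)*(b + 4)*(b)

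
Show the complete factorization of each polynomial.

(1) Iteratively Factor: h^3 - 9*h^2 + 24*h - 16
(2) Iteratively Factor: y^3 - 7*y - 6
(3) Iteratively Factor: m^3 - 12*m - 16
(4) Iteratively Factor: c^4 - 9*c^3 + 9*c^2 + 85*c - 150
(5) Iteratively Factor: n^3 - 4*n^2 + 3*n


(1) = (h - 1)*(h^2 - 8*h + 16) = (h - 4)*(h - 1)*(h - 4)
(2) = (y + 2)*(y^2 - 2*y - 3) = (y + 1)*(y + 2)*(y - 3)
(3) = (m + 2)*(m^2 - 2*m - 8) = (m - 4)*(m + 2)*(m + 2)
(4) = (c - 2)*(c^3 - 7*c^2 - 5*c + 75) = (c - 5)*(c - 2)*(c^2 - 2*c - 15) = (c - 5)*(c - 2)*(c + 3)*(c - 5)
(5) = (n - 1)*(n^2 - 3*n) = (n - 3)*(n - 1)*(n)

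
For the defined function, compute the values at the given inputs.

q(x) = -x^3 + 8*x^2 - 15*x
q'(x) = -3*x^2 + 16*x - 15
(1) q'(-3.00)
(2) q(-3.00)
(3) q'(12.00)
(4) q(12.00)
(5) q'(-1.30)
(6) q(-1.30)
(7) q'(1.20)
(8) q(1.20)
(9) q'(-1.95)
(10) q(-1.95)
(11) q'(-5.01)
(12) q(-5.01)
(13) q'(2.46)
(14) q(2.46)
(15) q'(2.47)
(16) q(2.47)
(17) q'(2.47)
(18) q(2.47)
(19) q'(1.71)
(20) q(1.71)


(1) = -90.00
(2) = 144.00
(3) = -255.00
(4) = -756.00
(5) = -40.87
(6) = 35.22
(7) = -0.12
(8) = -8.21
(9) = -57.61
(10) = 67.08
(11) = -170.46
(12) = 401.70
(13) = 6.21
(14) = -3.37
(15) = 6.22
(16) = -3.31
(17) = 6.22
(18) = -3.31
(19) = 3.59
(20) = -7.26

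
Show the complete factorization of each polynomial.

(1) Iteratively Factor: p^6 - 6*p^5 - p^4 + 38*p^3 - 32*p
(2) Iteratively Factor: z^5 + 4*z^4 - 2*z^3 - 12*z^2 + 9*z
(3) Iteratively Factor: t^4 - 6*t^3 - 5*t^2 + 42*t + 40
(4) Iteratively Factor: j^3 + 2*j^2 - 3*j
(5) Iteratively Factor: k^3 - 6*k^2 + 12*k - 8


(1) = (p + 2)*(p^5 - 8*p^4 + 15*p^3 + 8*p^2 - 16*p) = (p + 1)*(p + 2)*(p^4 - 9*p^3 + 24*p^2 - 16*p) = (p - 4)*(p + 1)*(p + 2)*(p^3 - 5*p^2 + 4*p) = p*(p - 4)*(p + 1)*(p + 2)*(p^2 - 5*p + 4) = p*(p - 4)^2*(p + 1)*(p + 2)*(p - 1)
(2) = (z - 1)*(z^4 + 5*z^3 + 3*z^2 - 9*z) = z*(z - 1)*(z^3 + 5*z^2 + 3*z - 9) = z*(z - 1)^2*(z^2 + 6*z + 9) = z*(z - 1)^2*(z + 3)*(z + 3)
(3) = (t + 1)*(t^3 - 7*t^2 + 2*t + 40) = (t - 4)*(t + 1)*(t^2 - 3*t - 10) = (t - 5)*(t - 4)*(t + 1)*(t + 2)
(4) = (j - 1)*(j^2 + 3*j) = j*(j - 1)*(j + 3)
(5) = (k - 2)*(k^2 - 4*k + 4) = (k - 2)^2*(k - 2)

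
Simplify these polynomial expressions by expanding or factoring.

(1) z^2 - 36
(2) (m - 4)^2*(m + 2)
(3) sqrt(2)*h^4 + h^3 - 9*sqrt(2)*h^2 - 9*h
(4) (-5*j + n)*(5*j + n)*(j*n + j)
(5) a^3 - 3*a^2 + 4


(1) = (z - 6)*(z + 6)
(2) = m^3 - 6*m^2 + 32
(3) = h*(h - 3)*(h + 3)*(sqrt(2)*h + 1)
(4) = -25*j^3*n - 25*j^3 + j*n^3 + j*n^2
(5) = (a - 2)^2*(a + 1)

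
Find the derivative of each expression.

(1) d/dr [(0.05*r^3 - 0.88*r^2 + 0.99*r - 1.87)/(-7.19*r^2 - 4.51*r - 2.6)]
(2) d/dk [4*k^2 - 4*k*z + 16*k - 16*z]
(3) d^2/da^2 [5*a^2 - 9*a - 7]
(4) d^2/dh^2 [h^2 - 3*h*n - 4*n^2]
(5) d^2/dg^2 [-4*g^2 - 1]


(1) = (-0.3595*r^4 - 0.451*r^3 + 10.6969*r^2 - 22.3146*r - 11.0077)/(51.6961*r^4 + 64.8538*r^3 + 57.7281*r^2 + 23.452*r + 6.76)
(2) = 8*k - 4*z + 16
(3) = 10
(4) = 2
(5) = -8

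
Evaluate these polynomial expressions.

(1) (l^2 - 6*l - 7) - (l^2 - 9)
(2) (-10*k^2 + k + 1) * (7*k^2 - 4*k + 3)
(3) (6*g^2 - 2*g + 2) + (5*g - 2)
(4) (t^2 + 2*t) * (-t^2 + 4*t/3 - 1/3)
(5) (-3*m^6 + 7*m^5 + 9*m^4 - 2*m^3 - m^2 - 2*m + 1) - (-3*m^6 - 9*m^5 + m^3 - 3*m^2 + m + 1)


(1) = 2 - 6*l
(2) = -70*k^4 + 47*k^3 - 27*k^2 - k + 3
(3) = 6*g^2 + 3*g
(4) = -t^4 - 2*t^3/3 + 7*t^2/3 - 2*t/3
(5) = 16*m^5 + 9*m^4 - 3*m^3 + 2*m^2 - 3*m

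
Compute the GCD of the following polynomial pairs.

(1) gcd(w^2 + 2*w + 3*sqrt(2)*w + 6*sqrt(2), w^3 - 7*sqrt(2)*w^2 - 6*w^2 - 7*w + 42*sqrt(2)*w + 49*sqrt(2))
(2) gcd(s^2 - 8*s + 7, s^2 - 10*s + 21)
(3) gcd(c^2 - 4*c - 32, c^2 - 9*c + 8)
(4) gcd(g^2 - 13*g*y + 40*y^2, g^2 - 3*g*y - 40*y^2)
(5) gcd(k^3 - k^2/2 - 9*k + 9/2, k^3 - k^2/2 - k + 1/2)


(1) = 1
(2) = gcd((s - 7)*(s - 1), (s - 7)*(s - 3)) = s - 7
(3) = gcd((c - 8)*(c + 4), (c - 8)*(c - 1)) = c - 8
(4) = gcd((g - 8*y)*(g - 5*y), (g - 8*y)*(g + 5*y)) = -g + 8*y
(5) = k - 1/2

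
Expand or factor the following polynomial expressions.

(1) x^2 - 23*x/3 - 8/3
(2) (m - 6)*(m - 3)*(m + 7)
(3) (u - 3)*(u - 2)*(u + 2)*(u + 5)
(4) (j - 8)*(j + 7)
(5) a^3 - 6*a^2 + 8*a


(1) = (x - 8)*(x + 1/3)
(2) = m^3 - 2*m^2 - 45*m + 126
(3) = u^4 + 2*u^3 - 19*u^2 - 8*u + 60
(4) = j^2 - j - 56
(5) = a*(a - 4)*(a - 2)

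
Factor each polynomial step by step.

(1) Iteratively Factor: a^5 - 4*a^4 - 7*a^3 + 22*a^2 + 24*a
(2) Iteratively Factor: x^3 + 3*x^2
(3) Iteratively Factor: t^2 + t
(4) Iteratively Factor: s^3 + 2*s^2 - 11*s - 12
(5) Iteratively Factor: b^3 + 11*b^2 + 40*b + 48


(1) = (a + 1)*(a^4 - 5*a^3 - 2*a^2 + 24*a) = a*(a + 1)*(a^3 - 5*a^2 - 2*a + 24) = a*(a - 4)*(a + 1)*(a^2 - a - 6) = a*(a - 4)*(a + 1)*(a + 2)*(a - 3)
(2) = (x)*(x^2 + 3*x) = x^2*(x + 3)
(3) = (t + 1)*(t)
(4) = (s + 4)*(s^2 - 2*s - 3) = (s + 1)*(s + 4)*(s - 3)
(5) = (b + 4)*(b^2 + 7*b + 12) = (b + 3)*(b + 4)*(b + 4)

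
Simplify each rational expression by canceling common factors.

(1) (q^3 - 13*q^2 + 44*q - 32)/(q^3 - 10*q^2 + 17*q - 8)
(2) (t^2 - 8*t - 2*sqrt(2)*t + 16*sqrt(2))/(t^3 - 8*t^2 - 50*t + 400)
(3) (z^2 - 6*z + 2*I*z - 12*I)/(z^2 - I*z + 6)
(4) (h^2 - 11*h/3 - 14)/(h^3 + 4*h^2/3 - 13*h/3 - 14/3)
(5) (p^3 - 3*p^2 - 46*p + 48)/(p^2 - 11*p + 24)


(1) = (q - 4)/(q - 1)
(2) = (t - 2*sqrt(2))/(t^2 - 50)
(3) = (z - 6)/(z - 3*I)
(4) = (h - 6)/(h^2 - h - 2)
(5) = (p^2 + 5*p - 6)/(p - 3)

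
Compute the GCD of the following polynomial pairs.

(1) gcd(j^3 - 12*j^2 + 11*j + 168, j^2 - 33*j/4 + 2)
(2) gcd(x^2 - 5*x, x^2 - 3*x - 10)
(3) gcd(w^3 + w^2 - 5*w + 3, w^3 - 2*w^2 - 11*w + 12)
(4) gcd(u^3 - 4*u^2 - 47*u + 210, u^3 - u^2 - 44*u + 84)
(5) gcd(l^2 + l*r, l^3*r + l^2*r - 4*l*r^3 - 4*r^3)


(1) = j - 8
(2) = gcd(x*(x - 5), (x - 5)*(x + 2)) = x - 5
(3) = gcd((w - 1)^2*(w + 3), (w - 4)*(w - 1)*(w + 3)) = w^2 + 2*w - 3
(4) = u^2 + u - 42
(5) = gcd(l*(l + r), (l - 2*r)*(l + 2*r)*(l*r + r)) = 1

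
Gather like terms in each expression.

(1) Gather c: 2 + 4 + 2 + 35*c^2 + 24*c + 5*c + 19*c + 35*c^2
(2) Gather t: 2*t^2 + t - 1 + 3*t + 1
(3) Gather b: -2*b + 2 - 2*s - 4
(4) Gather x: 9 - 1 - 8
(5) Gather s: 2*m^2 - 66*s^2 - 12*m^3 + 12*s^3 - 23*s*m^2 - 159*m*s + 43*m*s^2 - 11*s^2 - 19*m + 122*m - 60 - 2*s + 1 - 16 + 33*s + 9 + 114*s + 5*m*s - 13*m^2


(1) = 70*c^2 + 48*c + 8
(2) = 2*t^2 + 4*t
(3) = -2*b - 2*s - 2
(4) = 0
(5) = -12*m^3 - 11*m^2 + 103*m + 12*s^3 + s^2*(43*m - 77) + s*(-23*m^2 - 154*m + 145) - 66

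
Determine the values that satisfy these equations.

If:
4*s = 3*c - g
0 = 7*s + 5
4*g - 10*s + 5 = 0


Then:
c = -55/28
g = -85/28
s = -5/7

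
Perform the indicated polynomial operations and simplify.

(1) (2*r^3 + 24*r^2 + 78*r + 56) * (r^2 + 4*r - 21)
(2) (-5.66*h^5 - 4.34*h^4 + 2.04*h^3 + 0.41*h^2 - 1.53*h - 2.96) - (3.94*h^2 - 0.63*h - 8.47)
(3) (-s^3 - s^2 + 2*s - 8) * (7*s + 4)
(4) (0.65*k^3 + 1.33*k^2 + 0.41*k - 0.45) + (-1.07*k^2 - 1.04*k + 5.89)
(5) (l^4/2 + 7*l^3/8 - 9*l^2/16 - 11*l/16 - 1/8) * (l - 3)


(1) = 2*r^5 + 32*r^4 + 132*r^3 - 136*r^2 - 1414*r - 1176
(2) = -5.66*h^5 - 4.34*h^4 + 2.04*h^3 - 3.53*h^2 - 0.9*h + 5.51
(3) = -7*s^4 - 11*s^3 + 10*s^2 - 48*s - 32
(4) = 0.65*k^3 + 0.26*k^2 - 0.63*k + 5.44
(5) = l^5/2 - 5*l^4/8 - 51*l^3/16 + l^2 + 31*l/16 + 3/8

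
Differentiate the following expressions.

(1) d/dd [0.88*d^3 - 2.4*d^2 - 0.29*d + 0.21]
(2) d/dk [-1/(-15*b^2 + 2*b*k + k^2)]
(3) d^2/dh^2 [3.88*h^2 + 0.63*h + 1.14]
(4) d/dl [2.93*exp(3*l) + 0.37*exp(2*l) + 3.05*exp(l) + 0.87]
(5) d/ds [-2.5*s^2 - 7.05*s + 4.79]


(1) = 2.64*d^2 - 4.8*d - 0.29
(2) = 2*(b + k)/(-15*b^2 + 2*b*k + k^2)^2
(3) = 7.76000000000000
(4) = (8.79*exp(2*l) + 0.74*exp(l) + 3.05)*exp(l)
(5) = -5.0*s - 7.05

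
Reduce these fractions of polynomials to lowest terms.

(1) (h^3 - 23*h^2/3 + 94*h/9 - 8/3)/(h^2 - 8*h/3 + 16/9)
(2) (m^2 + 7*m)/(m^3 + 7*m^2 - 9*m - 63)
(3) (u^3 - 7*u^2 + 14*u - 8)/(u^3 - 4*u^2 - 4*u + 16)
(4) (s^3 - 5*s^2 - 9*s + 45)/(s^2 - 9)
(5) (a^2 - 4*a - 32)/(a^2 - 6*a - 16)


(1) = (3*h^2 - 19*h + 6)/(3*h - 4)
(2) = m/(m^2 - 9)
(3) = (u - 1)/(u + 2)
(4) = s - 5
(5) = (a + 4)/(a + 2)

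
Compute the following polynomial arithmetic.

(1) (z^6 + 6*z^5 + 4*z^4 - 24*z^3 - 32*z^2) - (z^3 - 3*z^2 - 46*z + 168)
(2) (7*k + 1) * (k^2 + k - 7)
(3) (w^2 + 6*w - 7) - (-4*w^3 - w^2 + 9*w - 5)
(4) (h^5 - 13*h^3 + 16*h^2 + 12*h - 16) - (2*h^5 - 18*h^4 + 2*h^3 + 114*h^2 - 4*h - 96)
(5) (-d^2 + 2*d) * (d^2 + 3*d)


(1) = z^6 + 6*z^5 + 4*z^4 - 25*z^3 - 29*z^2 + 46*z - 168
(2) = 7*k^3 + 8*k^2 - 48*k - 7
(3) = 4*w^3 + 2*w^2 - 3*w - 2
(4) = -h^5 + 18*h^4 - 15*h^3 - 98*h^2 + 16*h + 80
(5) = -d^4 - d^3 + 6*d^2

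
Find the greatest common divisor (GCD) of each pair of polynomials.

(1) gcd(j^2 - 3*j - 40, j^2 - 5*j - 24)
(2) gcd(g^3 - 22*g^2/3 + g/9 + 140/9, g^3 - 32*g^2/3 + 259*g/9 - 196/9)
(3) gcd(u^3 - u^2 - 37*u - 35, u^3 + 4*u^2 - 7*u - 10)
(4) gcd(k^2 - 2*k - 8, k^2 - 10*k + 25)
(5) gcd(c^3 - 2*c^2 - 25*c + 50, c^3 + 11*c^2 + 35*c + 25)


(1) = j - 8
(2) = gcd((g - 7)*(g - 5/3)*(g + 4/3), (g - 7)*(g - 7/3)*(g - 4/3)) = g - 7
(3) = u^2 + 6*u + 5
(4) = 1
(5) = c + 5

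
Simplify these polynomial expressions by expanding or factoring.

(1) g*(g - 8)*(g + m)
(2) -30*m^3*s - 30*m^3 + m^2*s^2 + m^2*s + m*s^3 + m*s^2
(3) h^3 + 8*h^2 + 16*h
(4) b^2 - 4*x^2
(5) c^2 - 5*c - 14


(1) = g^3 + g^2*m - 8*g^2 - 8*g*m
(2) = (-5*m + s)*(6*m + s)*(m*s + m)
(3) = h*(h + 4)^2
(4) = (b - 2*x)*(b + 2*x)
(5) = (c - 7)*(c + 2)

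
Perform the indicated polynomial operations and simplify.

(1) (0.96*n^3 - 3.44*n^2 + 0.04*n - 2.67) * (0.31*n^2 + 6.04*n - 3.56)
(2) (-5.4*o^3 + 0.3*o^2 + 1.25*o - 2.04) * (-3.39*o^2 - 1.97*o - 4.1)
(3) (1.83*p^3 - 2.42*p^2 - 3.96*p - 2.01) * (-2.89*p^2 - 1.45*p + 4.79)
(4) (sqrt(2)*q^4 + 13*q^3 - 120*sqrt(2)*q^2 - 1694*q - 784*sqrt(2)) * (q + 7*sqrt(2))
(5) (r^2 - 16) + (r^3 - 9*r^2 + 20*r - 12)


(1) = 0.2976*n^5 + 4.732*n^4 - 24.1828*n^3 + 11.6603*n^2 - 16.2692*n + 9.5052
(2) = 18.306*o^5 + 9.621*o^4 + 17.3115*o^3 + 3.2231*o^2 - 1.1062*o + 8.364
(3) = -5.2887*p^5 + 4.3403*p^4 + 23.7191*p^3 - 0.0409*p^2 - 16.0539*p - 9.6279
(4) = sqrt(2)*q^5 + 27*q^4 - 29*sqrt(2)*q^3 - 3374*q^2 - 12642*sqrt(2)*q - 10976
(5) = r^3 - 8*r^2 + 20*r - 28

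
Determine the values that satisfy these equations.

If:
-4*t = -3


Then:
t = 3/4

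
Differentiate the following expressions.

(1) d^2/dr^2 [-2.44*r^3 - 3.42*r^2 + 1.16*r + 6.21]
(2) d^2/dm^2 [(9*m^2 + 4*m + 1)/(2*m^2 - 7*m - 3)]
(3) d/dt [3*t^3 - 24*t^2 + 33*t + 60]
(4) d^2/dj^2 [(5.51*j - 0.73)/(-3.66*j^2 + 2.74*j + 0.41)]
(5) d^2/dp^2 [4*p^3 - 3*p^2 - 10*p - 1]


(1) = -14.64*r - 6.84
(2) = 4*(71*m^3 + 87*m^2 + 15*m + 26)/(8*m^6 - 84*m^5 + 258*m^4 - 91*m^3 - 387*m^2 - 189*m - 27)
(3) = 9*t^2 - 48*t + 33
(4) = ((5.51*j - 0.73)*(7.32*j - 2.74)*(14.64*j - 5.48) + (120.9996*j - 35.5384)*(-3.66*j^2 + 2.74*j + 0.41))/(-3.66*j^2 + 2.74*j + 0.41)^3
(5) = 24*p - 6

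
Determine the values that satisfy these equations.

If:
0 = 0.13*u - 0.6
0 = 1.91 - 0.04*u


Then:
No Solution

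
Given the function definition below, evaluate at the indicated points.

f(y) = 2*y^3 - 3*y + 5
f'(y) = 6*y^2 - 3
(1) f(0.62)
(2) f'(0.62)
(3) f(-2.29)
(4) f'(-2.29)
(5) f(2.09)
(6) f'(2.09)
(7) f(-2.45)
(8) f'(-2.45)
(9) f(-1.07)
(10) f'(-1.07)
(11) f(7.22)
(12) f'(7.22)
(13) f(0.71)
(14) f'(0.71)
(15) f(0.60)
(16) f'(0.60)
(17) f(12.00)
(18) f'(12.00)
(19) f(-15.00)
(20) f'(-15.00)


(1) = 3.62
(2) = -0.69
(3) = -12.15
(4) = 28.46
(5) = 16.99
(6) = 23.21
(7) = -17.06
(8) = 33.02
(9) = 5.76
(10) = 3.87
(11) = 736.07
(12) = 309.77
(13) = 3.59
(14) = 0.02
(15) = 3.63
(16) = -0.84
(17) = 3425.00
(18) = 861.00
(19) = -6700.00
(20) = 1347.00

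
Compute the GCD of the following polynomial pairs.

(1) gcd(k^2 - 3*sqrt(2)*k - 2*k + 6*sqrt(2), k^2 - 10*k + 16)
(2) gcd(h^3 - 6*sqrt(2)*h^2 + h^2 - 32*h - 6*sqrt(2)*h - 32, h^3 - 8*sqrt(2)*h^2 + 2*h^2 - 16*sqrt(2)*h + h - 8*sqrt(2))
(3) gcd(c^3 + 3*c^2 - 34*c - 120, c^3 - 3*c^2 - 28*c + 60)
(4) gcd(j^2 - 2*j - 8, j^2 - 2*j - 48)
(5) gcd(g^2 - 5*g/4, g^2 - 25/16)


(1) = k - 2
(2) = gcd((h + 1)*(h - 8*sqrt(2))*(h + 2*sqrt(2)), (h + 1)^2*(h - 8*sqrt(2))) = h^2 + h*(1 - 8*sqrt(2)) - 8*sqrt(2)
(3) = c^2 - c - 30
(4) = gcd((j - 4)*(j + 2), (j - 8)*(j + 6)) = 1
(5) = g - 5/4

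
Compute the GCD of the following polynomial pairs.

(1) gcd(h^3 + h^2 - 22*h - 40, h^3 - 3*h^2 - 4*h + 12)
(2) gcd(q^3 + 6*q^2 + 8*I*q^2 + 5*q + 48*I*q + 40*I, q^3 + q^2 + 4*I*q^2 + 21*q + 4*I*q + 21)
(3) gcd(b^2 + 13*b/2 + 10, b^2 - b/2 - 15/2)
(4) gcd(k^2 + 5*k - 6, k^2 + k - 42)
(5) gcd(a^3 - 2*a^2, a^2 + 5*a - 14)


(1) = h + 2
(2) = gcd((q + 1)*(q + 5)*(q + 8*I), (q + 1)*(q - 3*I)*(q + 7*I)) = q + 1
(3) = gcd((b + 5/2)*(b + 4), (b - 3)*(b + 5/2)) = b + 5/2
(4) = 1
(5) = gcd(a^2*(a - 2), (a - 2)*(a + 7)) = a - 2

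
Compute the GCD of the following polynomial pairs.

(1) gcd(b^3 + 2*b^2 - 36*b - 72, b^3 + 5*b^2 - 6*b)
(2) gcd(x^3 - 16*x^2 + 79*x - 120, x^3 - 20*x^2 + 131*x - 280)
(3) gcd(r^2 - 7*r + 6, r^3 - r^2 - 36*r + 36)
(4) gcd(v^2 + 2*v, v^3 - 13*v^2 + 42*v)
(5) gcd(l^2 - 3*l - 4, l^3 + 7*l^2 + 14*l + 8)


(1) = gcd((b - 6)*(b + 2)*(b + 6), b*(b - 1)*(b + 6)) = b + 6
(2) = gcd((x - 8)*(x - 5)*(x - 3), (x - 8)*(x - 7)*(x - 5)) = x^2 - 13*x + 40
(3) = r^2 - 7*r + 6
(4) = gcd(v*(v + 2), v*(v - 7)*(v - 6)) = v
(5) = l + 1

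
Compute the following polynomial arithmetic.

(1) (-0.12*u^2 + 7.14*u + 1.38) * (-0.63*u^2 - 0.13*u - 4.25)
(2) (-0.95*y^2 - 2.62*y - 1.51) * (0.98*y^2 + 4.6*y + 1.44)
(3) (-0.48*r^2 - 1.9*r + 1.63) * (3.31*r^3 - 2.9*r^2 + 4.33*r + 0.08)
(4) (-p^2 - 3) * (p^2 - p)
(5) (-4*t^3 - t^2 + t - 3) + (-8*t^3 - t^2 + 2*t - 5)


(1) = 0.0756*u^4 - 4.4826*u^3 - 1.2876*u^2 - 30.5244*u - 5.865
(2) = -0.931*y^4 - 6.9376*y^3 - 14.8998*y^2 - 10.7188*y - 2.1744
(3) = -1.5888*r^5 - 4.897*r^4 + 8.8269*r^3 - 12.9924*r^2 + 6.9059*r + 0.1304
(4) = -p^4 + p^3 - 3*p^2 + 3*p
(5) = -12*t^3 - 2*t^2 + 3*t - 8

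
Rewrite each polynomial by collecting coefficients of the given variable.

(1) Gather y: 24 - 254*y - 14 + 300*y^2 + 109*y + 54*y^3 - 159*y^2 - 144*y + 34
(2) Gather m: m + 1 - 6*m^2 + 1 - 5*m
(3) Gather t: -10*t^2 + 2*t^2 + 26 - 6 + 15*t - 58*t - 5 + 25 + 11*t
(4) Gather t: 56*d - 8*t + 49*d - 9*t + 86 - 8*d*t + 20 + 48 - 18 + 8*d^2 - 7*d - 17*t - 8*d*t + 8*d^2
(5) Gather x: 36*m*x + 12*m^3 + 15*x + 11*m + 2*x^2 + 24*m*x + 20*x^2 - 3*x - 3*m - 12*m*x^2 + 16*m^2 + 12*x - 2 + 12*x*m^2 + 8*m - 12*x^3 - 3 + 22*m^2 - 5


(1) = 54*y^3 + 141*y^2 - 289*y + 44
(2) = -6*m^2 - 4*m + 2
(3) = -8*t^2 - 32*t + 40
(4) = 16*d^2 + 98*d + t*(-16*d - 34) + 136
(5) = 12*m^3 + 38*m^2 + 16*m - 12*x^3 + x^2*(22 - 12*m) + x*(12*m^2 + 60*m + 24) - 10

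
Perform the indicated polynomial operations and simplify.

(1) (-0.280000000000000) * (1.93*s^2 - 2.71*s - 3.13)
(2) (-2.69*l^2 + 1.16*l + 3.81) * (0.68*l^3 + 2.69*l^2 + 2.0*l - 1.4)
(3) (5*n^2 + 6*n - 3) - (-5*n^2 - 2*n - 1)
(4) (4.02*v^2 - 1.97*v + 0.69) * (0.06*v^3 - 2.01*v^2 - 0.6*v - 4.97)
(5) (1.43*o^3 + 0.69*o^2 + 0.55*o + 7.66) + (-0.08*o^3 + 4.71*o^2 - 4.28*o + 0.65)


(1) = -0.5404*s^2 + 0.7588*s + 0.8764
(2) = -1.8292*l^5 - 6.4473*l^4 + 0.3312*l^3 + 16.3349*l^2 + 5.996*l - 5.334
(3) = 10*n^2 + 8*n - 2
(4) = 0.2412*v^5 - 8.1984*v^4 + 1.5891*v^3 - 20.1843*v^2 + 9.3769*v - 3.4293
(5) = 1.35*o^3 + 5.4*o^2 - 3.73*o + 8.31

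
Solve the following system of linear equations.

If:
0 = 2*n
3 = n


Then:
No Solution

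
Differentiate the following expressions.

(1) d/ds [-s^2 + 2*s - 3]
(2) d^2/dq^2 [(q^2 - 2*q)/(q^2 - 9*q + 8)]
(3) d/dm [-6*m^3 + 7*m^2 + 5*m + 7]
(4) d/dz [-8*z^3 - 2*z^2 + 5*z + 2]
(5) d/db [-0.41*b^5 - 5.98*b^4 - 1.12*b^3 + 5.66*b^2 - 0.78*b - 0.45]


(1) = 2 - 2*s
(2) = 2*(7*q^3 - 24*q^2 + 48*q - 80)/(q^6 - 27*q^5 + 267*q^4 - 1161*q^3 + 2136*q^2 - 1728*q + 512)
(3) = -18*m^2 + 14*m + 5
(4) = -24*z^2 - 4*z + 5
(5) = -2.05*b^4 - 23.92*b^3 - 3.36*b^2 + 11.32*b - 0.78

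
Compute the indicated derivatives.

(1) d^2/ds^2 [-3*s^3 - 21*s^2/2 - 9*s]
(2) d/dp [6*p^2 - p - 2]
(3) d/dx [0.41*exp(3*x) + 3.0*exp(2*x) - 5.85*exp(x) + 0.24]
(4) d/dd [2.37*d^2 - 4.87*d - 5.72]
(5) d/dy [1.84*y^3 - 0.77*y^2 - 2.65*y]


(1) = -18*s - 21
(2) = 12*p - 1
(3) = (1.23*exp(2*x) + 6.0*exp(x) - 5.85)*exp(x)
(4) = 4.74*d - 4.87
(5) = 5.52*y^2 - 1.54*y - 2.65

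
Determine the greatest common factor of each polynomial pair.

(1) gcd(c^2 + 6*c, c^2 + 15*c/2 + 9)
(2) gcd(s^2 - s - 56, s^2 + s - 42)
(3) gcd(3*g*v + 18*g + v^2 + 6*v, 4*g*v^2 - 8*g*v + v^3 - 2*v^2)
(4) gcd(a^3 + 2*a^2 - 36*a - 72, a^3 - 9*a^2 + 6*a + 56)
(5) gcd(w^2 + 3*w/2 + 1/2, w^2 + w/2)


(1) = gcd(c*(c + 6), (c + 3/2)*(c + 6)) = c + 6
(2) = gcd((s - 8)*(s + 7), (s - 6)*(s + 7)) = s + 7
(3) = 1
(4) = a + 2
(5) = w + 1/2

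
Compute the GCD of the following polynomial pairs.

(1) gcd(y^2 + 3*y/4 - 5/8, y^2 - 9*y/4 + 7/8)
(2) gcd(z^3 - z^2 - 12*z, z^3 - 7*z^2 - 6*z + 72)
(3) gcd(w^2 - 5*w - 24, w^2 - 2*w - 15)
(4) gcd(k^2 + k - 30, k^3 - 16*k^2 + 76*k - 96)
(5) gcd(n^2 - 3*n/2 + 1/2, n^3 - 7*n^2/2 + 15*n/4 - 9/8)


(1) = gcd((y - 1/2)*(y + 5/4), (y - 7/4)*(y - 1/2)) = y - 1/2
(2) = gcd(z*(z - 4)*(z + 3), (z - 6)*(z - 4)*(z + 3)) = z^2 - z - 12
(3) = w + 3
(4) = gcd((k - 5)*(k + 6), (k - 8)*(k - 6)*(k - 2)) = 1
(5) = n - 1/2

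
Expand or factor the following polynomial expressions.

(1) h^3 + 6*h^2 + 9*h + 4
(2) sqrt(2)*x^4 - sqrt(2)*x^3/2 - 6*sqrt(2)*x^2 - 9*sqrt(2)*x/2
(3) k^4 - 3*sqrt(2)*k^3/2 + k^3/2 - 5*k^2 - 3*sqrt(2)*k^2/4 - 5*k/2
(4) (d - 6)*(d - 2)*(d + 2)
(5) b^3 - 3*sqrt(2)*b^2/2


(1) = (h + 1)^2*(h + 4)
(2) = x*(x - 3)*(x + 3/2)*(sqrt(2)*x + sqrt(2))
(3) = k*(k + 1/2)*(k - 5*sqrt(2)/2)*(k + sqrt(2))
(4) = d^3 - 6*d^2 - 4*d + 24
(5) = b^2*(b - 3*sqrt(2)/2)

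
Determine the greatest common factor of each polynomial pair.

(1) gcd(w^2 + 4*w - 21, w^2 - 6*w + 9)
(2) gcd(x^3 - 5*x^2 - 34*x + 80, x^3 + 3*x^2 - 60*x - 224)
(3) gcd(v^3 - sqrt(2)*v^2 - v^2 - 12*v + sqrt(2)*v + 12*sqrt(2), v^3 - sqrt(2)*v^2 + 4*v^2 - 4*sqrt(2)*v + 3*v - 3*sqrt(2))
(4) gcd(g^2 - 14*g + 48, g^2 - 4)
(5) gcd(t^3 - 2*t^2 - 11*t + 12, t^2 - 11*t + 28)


(1) = w - 3
(2) = x - 8
(3) = v^2 + v*(3 - sqrt(2)) - 3*sqrt(2)
(4) = 1
(5) = t - 4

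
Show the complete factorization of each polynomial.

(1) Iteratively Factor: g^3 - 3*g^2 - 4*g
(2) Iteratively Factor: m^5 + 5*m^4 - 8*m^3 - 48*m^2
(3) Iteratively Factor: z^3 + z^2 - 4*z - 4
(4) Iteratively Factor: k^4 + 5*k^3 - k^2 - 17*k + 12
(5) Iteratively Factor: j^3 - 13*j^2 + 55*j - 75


(1) = (g + 1)*(g^2 - 4*g) = g*(g + 1)*(g - 4)
(2) = (m - 3)*(m^4 + 8*m^3 + 16*m^2) = (m - 3)*(m + 4)*(m^3 + 4*m^2) = (m - 3)*(m + 4)^2*(m^2) = m*(m - 3)*(m + 4)^2*(m)
(3) = (z + 2)*(z^2 - z - 2) = (z + 1)*(z + 2)*(z - 2)
(4) = (k + 4)*(k^3 + k^2 - 5*k + 3) = (k + 3)*(k + 4)*(k^2 - 2*k + 1) = (k - 1)*(k + 3)*(k + 4)*(k - 1)
(5) = (j - 5)*(j^2 - 8*j + 15) = (j - 5)*(j - 3)*(j - 5)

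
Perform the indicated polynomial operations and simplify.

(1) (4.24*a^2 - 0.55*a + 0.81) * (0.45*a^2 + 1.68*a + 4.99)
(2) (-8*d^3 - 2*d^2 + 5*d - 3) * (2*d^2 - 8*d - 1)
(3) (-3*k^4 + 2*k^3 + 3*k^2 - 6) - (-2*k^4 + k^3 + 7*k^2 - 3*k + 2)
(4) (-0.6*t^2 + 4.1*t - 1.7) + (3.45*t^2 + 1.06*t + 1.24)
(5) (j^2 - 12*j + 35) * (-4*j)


(1) = 1.908*a^4 + 6.8757*a^3 + 20.5981*a^2 - 1.3837*a + 4.0419
(2) = -16*d^5 + 60*d^4 + 34*d^3 - 44*d^2 + 19*d + 3
(3) = -k^4 + k^3 - 4*k^2 + 3*k - 8
(4) = 2.85*t^2 + 5.16*t - 0.46
(5) = -4*j^3 + 48*j^2 - 140*j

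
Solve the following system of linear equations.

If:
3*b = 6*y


Then:
b = 2*y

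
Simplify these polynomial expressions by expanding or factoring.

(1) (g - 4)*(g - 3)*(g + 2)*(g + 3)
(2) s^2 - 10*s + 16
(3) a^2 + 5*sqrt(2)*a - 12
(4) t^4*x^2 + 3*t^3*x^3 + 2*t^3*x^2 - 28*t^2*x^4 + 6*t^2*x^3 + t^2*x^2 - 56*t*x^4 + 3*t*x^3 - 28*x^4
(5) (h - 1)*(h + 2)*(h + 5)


(1) = g^4 - 2*g^3 - 17*g^2 + 18*g + 72
(2) = (s - 8)*(s - 2)
(3) = (a - sqrt(2))*(a + 6*sqrt(2))
(4) = (t - 4*x)*(t + 7*x)*(t*x + x)^2
(5) = h^3 + 6*h^2 + 3*h - 10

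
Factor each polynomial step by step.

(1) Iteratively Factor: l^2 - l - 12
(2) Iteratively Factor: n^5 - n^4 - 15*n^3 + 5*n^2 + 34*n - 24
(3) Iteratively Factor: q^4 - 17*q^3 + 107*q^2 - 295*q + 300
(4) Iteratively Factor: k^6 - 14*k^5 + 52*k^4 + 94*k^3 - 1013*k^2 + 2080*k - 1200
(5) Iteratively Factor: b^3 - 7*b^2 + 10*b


(1) = (l + 3)*(l - 4)
(2) = (n - 1)*(n^4 - 15*n^2 - 10*n + 24) = (n - 1)*(n + 2)*(n^3 - 2*n^2 - 11*n + 12) = (n - 4)*(n - 1)*(n + 2)*(n^2 + 2*n - 3) = (n - 4)*(n - 1)^2*(n + 2)*(n + 3)
(3) = (q - 5)*(q^3 - 12*q^2 + 47*q - 60) = (q - 5)^2*(q^2 - 7*q + 12) = (q - 5)^2*(q - 3)*(q - 4)
(4) = (k - 3)*(k^5 - 11*k^4 + 19*k^3 + 151*k^2 - 560*k + 400) = (k - 3)*(k - 1)*(k^4 - 10*k^3 + 9*k^2 + 160*k - 400) = (k - 4)*(k - 3)*(k - 1)*(k^3 - 6*k^2 - 15*k + 100) = (k - 4)*(k - 3)*(k - 1)*(k + 4)*(k^2 - 10*k + 25) = (k - 5)*(k - 4)*(k - 3)*(k - 1)*(k + 4)*(k - 5)
(5) = (b - 5)*(b^2 - 2*b) = (b - 5)*(b - 2)*(b)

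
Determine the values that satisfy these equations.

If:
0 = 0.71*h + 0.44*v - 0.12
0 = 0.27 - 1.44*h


Then:
h = 0.19
v = -0.03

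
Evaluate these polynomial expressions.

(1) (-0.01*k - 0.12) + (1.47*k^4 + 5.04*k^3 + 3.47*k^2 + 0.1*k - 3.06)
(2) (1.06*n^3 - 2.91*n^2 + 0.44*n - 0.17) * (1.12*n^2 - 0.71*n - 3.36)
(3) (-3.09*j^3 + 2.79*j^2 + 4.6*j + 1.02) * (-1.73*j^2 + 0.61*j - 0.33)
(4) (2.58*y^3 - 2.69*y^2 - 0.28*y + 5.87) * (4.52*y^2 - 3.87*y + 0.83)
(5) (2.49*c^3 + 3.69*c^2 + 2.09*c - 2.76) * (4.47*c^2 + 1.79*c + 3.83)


(1) = 1.47*k^4 + 5.04*k^3 + 3.47*k^2 + 0.09*k - 3.18
(2) = 1.1872*n^5 - 4.0118*n^4 - 1.0027*n^3 + 9.2748*n^2 - 1.3577*n + 0.5712
(3) = 5.3457*j^5 - 6.7116*j^4 - 5.2364*j^3 + 0.1207*j^2 - 0.8958*j - 0.3366
(4) = 11.6616*y^5 - 22.1434*y^4 + 11.2861*y^3 + 25.3833*y^2 - 22.9493*y + 4.8721
(5) = 11.1303*c^5 + 20.9514*c^4 + 25.4841*c^3 + 5.5366*c^2 + 3.0643*c - 10.5708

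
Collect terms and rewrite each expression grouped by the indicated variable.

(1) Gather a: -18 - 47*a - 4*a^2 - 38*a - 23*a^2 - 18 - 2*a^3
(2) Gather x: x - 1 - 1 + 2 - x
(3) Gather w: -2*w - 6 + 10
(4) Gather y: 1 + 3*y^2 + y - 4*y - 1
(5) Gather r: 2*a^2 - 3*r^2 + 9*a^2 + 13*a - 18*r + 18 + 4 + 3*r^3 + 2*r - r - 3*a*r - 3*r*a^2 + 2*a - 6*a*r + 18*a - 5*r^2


(1) = -2*a^3 - 27*a^2 - 85*a - 36
(2) = 0
(3) = 4 - 2*w
(4) = 3*y^2 - 3*y
(5) = 11*a^2 + 33*a + 3*r^3 - 8*r^2 + r*(-3*a^2 - 9*a - 17) + 22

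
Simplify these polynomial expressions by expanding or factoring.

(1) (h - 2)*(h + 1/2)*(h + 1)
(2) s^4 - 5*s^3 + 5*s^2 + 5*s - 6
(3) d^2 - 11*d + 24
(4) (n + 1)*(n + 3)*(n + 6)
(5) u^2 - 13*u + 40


(1) = h^3 - h^2/2 - 5*h/2 - 1
(2) = (s - 3)*(s - 2)*(s - 1)*(s + 1)
(3) = (d - 8)*(d - 3)
(4) = n^3 + 10*n^2 + 27*n + 18
(5) = (u - 8)*(u - 5)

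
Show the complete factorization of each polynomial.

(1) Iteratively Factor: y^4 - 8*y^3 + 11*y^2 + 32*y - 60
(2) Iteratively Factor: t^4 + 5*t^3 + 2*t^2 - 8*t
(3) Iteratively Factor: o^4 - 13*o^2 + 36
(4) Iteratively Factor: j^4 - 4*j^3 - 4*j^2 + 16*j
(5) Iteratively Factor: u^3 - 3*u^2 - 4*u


(1) = (y - 3)*(y^3 - 5*y^2 - 4*y + 20) = (y - 3)*(y - 2)*(y^2 - 3*y - 10) = (y - 5)*(y - 3)*(y - 2)*(y + 2)
(2) = (t - 1)*(t^3 + 6*t^2 + 8*t) = t*(t - 1)*(t^2 + 6*t + 8) = t*(t - 1)*(t + 4)*(t + 2)
(3) = (o - 3)*(o^3 + 3*o^2 - 4*o - 12) = (o - 3)*(o + 3)*(o^2 - 4) = (o - 3)*(o + 2)*(o + 3)*(o - 2)
(4) = (j - 4)*(j^3 - 4*j) = j*(j - 4)*(j^2 - 4) = j*(j - 4)*(j + 2)*(j - 2)
(5) = (u + 1)*(u^2 - 4*u) = u*(u + 1)*(u - 4)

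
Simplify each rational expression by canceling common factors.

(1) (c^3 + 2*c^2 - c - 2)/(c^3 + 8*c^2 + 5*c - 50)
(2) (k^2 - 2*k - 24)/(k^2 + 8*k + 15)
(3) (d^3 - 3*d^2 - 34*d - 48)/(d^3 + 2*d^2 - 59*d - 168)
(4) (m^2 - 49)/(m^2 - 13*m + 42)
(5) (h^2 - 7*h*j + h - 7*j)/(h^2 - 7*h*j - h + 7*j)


(1) = (c^3 + 2*c^2 - c - 2)/(c^3 + 8*c^2 + 5*c - 50)
(2) = (k^2 - 2*k - 24)/(k^2 + 8*k + 15)
(3) = (d + 2)/(d + 7)
(4) = (m + 7)/(m - 6)
(5) = (h + 1)/(h - 1)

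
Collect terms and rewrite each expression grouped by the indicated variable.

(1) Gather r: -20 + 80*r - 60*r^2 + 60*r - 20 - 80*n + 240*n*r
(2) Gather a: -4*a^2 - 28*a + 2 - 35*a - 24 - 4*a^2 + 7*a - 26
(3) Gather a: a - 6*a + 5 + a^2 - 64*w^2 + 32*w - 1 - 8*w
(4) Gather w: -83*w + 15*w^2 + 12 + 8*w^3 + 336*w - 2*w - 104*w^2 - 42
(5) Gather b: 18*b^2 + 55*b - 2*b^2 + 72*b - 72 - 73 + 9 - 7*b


(1) = -80*n - 60*r^2 + r*(240*n + 140) - 40
(2) = -8*a^2 - 56*a - 48
(3) = a^2 - 5*a - 64*w^2 + 24*w + 4
(4) = 8*w^3 - 89*w^2 + 251*w - 30
(5) = 16*b^2 + 120*b - 136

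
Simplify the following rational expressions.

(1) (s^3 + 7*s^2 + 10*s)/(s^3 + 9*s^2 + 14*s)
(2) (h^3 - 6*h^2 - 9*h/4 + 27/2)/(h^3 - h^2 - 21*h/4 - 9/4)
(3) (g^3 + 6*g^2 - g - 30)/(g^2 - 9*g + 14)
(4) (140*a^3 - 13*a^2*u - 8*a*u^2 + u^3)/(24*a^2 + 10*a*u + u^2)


(1) = (s + 5)/(s + 7)
(2) = (2*h^2 - 15*h + 18)/(2*h^2 - 5*h - 3)
(3) = (g^2 + 8*g + 15)/(g - 7)
(4) = (35*a^2 - 12*a*u + u^2)/(6*a + u)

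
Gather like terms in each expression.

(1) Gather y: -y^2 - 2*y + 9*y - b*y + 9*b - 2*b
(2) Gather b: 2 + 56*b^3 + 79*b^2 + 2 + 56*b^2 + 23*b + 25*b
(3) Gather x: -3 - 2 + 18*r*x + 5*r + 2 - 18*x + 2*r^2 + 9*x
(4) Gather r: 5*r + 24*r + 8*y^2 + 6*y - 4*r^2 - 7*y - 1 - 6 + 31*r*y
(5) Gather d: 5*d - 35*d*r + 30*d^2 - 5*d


(1) = 7*b - y^2 + y*(7 - b)
(2) = 56*b^3 + 135*b^2 + 48*b + 4
(3) = 2*r^2 + 5*r + x*(18*r - 9) - 3
(4) = -4*r^2 + r*(31*y + 29) + 8*y^2 - y - 7
(5) = 30*d^2 - 35*d*r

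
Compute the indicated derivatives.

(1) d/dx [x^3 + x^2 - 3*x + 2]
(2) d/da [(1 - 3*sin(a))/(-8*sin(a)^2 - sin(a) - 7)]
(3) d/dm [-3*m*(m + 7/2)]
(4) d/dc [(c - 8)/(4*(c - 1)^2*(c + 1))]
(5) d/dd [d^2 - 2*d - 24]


(1) = 3*x^2 + 2*x - 3
(2) = (-24*sin(a)^2 + 16*sin(a) + 22)*cos(a)/(8*sin(a)^2 + sin(a) + 7)^2
(3) = -6*m - 21/2
(4) = ((8 - c)*(c - 1) + 2*(8 - c)*(c + 1) + (c - 1)*(c + 1))/(4*(c - 1)^3*(c + 1)^2)
(5) = 2*d - 2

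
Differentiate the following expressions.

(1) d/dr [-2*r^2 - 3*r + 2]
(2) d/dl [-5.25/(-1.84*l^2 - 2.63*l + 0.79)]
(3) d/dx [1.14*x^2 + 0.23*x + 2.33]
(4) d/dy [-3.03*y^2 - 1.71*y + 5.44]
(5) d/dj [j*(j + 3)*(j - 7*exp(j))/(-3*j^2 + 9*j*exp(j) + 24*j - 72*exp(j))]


(1) = -4*r - 3
(2) = (-19.32*l - 13.8075)/(1.84*l^2 + 2.63*l - 0.79)^2
(3) = 2.28*x + 0.23
(4) = -6.06*y - 1.71
(5) = (-j*(j + 3)*(j - 7*exp(j))*(3*j*exp(j) - 2*j - 21*exp(j) + 8) + (j*(j + 3)*(7*exp(j) - 1) - j*(j - 7*exp(j)) - (j + 3)*(j - 7*exp(j)))*(j^2 - 3*j*exp(j) - 8*j + 24*exp(j)))/(3*(j^2 - 3*j*exp(j) - 8*j + 24*exp(j))^2)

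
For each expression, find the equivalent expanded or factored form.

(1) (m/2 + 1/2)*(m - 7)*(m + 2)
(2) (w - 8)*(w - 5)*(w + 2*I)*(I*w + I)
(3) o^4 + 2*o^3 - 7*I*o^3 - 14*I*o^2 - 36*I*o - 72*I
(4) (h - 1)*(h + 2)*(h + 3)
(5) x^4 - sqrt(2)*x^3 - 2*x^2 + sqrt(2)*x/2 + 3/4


(1) = m^3/2 - 2*m^2 - 19*m/2 - 7
(2) = I*w^4 - 2*w^3 - 12*I*w^3 + 24*w^2 + 27*I*w^2 - 54*w + 40*I*w - 80
(3) = (o + 2)*(o - 6*I)*(o - 3*I)*(o + 2*I)
(4) = h^3 + 4*h^2 + h - 6
(5) = (x - 3*sqrt(2)/2)*(x - sqrt(2)/2)*(x + sqrt(2)/2)^2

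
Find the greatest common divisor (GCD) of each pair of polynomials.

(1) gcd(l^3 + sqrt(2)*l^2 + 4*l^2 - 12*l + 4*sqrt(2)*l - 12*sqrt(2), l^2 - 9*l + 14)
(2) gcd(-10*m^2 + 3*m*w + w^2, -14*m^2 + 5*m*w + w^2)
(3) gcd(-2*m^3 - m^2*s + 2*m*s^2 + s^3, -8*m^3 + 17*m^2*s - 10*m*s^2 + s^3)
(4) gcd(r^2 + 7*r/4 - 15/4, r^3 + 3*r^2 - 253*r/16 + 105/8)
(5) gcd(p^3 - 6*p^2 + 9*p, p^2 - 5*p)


(1) = gcd((l - 2)*(l + 6)*(l + sqrt(2)), (l - 7)*(l - 2)) = l - 2
(2) = -2*m + w
(3) = -m + s
(4) = gcd((r - 5/4)*(r + 3), (r - 7/4)*(r - 5/4)*(r + 6)) = r - 5/4
(5) = gcd(p*(p - 3)^2, p*(p - 5)) = p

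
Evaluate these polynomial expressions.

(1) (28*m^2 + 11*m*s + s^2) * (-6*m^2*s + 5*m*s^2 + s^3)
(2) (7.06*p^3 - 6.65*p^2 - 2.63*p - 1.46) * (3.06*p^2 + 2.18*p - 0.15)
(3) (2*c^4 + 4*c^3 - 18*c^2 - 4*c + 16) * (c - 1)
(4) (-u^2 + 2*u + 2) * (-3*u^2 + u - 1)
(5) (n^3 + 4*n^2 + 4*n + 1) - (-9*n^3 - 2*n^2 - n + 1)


(1) = -168*m^4*s + 74*m^3*s^2 + 77*m^2*s^3 + 16*m*s^4 + s^5
(2) = 21.6036*p^5 - 4.9582*p^4 - 23.6038*p^3 - 9.2035*p^2 - 2.7883*p + 0.219
(3) = 2*c^5 + 2*c^4 - 22*c^3 + 14*c^2 + 20*c - 16
(4) = 3*u^4 - 7*u^3 - 3*u^2 - 2
(5) = 10*n^3 + 6*n^2 + 5*n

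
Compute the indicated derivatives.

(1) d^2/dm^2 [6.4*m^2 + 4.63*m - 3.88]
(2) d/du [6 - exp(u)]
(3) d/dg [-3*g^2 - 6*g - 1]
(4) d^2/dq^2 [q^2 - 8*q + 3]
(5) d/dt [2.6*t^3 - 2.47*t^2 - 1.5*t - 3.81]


(1) = 12.8000000000000
(2) = -exp(u)
(3) = -6*g - 6
(4) = 2
(5) = 7.8*t^2 - 4.94*t - 1.5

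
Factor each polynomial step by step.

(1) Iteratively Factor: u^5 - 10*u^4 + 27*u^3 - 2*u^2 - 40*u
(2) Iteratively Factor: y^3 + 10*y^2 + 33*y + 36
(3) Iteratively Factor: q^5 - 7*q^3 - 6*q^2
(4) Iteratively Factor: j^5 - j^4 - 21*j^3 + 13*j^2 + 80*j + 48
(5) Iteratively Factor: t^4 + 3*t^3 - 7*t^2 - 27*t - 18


(1) = (u - 2)*(u^4 - 8*u^3 + 11*u^2 + 20*u) = (u - 4)*(u - 2)*(u^3 - 4*u^2 - 5*u) = (u - 4)*(u - 2)*(u + 1)*(u^2 - 5*u) = (u - 5)*(u - 4)*(u - 2)*(u + 1)*(u)
(2) = (y + 4)*(y^2 + 6*y + 9) = (y + 3)*(y + 4)*(y + 3)
(3) = (q + 1)*(q^4 - q^3 - 6*q^2) = q*(q + 1)*(q^3 - q^2 - 6*q) = q^2*(q + 1)*(q^2 - q - 6) = q^2*(q - 3)*(q + 1)*(q + 2)
(4) = (j + 1)*(j^4 - 2*j^3 - 19*j^2 + 32*j + 48) = (j - 4)*(j + 1)*(j^3 + 2*j^2 - 11*j - 12) = (j - 4)*(j + 1)*(j + 4)*(j^2 - 2*j - 3) = (j - 4)*(j + 1)^2*(j + 4)*(j - 3)
(5) = (t + 1)*(t^3 + 2*t^2 - 9*t - 18) = (t - 3)*(t + 1)*(t^2 + 5*t + 6) = (t - 3)*(t + 1)*(t + 2)*(t + 3)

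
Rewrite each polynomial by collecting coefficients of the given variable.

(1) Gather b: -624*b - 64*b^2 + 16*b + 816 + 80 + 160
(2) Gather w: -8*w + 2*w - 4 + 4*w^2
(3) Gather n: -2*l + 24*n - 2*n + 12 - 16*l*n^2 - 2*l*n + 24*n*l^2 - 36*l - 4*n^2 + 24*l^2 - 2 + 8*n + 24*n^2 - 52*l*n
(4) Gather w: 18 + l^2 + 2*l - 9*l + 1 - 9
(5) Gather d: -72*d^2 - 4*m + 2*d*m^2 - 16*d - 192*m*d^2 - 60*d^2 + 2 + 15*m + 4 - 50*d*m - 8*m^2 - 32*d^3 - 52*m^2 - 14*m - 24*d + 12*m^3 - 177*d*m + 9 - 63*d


(1) = -64*b^2 - 608*b + 1056
(2) = 4*w^2 - 6*w - 4
(3) = 24*l^2 - 38*l + n^2*(20 - 16*l) + n*(24*l^2 - 54*l + 30) + 10
(4) = l^2 - 7*l + 10
(5) = -32*d^3 + d^2*(-192*m - 132) + d*(2*m^2 - 227*m - 103) + 12*m^3 - 60*m^2 - 3*m + 15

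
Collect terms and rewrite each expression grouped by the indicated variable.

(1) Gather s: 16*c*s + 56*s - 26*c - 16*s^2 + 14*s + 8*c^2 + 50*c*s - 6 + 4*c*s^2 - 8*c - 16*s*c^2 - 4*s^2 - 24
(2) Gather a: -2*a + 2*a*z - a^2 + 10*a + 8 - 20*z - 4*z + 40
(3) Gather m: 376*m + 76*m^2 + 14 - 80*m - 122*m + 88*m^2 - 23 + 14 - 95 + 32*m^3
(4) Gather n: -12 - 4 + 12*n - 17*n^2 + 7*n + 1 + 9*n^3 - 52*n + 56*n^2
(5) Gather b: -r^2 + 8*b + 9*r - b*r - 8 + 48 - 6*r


(1) = 8*c^2 - 34*c + s^2*(4*c - 20) + s*(-16*c^2 + 66*c + 70) - 30
(2) = -a^2 + a*(2*z + 8) - 24*z + 48
(3) = 32*m^3 + 164*m^2 + 174*m - 90
(4) = 9*n^3 + 39*n^2 - 33*n - 15
(5) = b*(8 - r) - r^2 + 3*r + 40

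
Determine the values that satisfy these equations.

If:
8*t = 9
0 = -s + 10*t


Then:
s = 45/4
t = 9/8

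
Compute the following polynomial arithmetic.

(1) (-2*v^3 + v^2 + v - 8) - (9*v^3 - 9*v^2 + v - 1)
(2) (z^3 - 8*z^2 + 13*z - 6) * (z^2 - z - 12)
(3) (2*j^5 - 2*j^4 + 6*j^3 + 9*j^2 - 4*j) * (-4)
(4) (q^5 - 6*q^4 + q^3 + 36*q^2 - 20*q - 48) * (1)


(1) = -11*v^3 + 10*v^2 - 7
(2) = z^5 - 9*z^4 + 9*z^3 + 77*z^2 - 150*z + 72
(3) = -8*j^5 + 8*j^4 - 24*j^3 - 36*j^2 + 16*j
(4) = q^5 - 6*q^4 + q^3 + 36*q^2 - 20*q - 48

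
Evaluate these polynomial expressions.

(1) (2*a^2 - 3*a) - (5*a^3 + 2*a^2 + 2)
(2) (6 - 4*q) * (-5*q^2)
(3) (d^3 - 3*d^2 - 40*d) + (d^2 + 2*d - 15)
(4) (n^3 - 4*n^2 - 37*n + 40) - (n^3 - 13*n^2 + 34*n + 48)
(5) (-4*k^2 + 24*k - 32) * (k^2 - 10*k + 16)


(1) = -5*a^3 - 3*a - 2
(2) = 20*q^3 - 30*q^2
(3) = d^3 - 2*d^2 - 38*d - 15
(4) = 9*n^2 - 71*n - 8
(5) = -4*k^4 + 64*k^3 - 336*k^2 + 704*k - 512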